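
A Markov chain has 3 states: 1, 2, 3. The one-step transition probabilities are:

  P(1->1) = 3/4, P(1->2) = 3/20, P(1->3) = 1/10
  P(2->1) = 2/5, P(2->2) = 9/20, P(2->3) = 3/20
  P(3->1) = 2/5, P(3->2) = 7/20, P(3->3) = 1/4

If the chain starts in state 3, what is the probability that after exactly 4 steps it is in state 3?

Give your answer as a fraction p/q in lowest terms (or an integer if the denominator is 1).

Answer: 84/625

Derivation:
Computing P^4 by repeated multiplication:
P^1 =
  1: [3/4, 3/20, 1/10]
  2: [2/5, 9/20, 3/20]
  3: [2/5, 7/20, 1/4]
P^2 =
  1: [53/80, 43/200, 49/400]
  2: [27/50, 63/200, 29/200]
  3: [27/50, 61/200, 31/200]
P^3 =
  1: [1011/1600, 239/1000, 1033/8000]
  2: [589/1000, 547/2000, 11/80]
  3: [589/1000, 109/400, 277/2000]
P^4 =
  1: [19877/32000, 9901/40000, 21011/160000]
  2: [12123/20000, 5191/20000, 1343/10000]
  3: [12123/20000, 5189/20000, 84/625]

(P^4)[3 -> 3] = 84/625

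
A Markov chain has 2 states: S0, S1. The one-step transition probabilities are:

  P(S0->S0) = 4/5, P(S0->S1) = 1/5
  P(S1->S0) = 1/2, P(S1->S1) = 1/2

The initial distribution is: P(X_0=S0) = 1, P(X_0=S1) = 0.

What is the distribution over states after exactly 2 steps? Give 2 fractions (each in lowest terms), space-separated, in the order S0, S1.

Propagating the distribution step by step (d_{t+1} = d_t * P):
d_0 = (S0=1, S1=0)
  d_1[S0] = 1*4/5 + 0*1/2 = 4/5
  d_1[S1] = 1*1/5 + 0*1/2 = 1/5
d_1 = (S0=4/5, S1=1/5)
  d_2[S0] = 4/5*4/5 + 1/5*1/2 = 37/50
  d_2[S1] = 4/5*1/5 + 1/5*1/2 = 13/50
d_2 = (S0=37/50, S1=13/50)

Answer: 37/50 13/50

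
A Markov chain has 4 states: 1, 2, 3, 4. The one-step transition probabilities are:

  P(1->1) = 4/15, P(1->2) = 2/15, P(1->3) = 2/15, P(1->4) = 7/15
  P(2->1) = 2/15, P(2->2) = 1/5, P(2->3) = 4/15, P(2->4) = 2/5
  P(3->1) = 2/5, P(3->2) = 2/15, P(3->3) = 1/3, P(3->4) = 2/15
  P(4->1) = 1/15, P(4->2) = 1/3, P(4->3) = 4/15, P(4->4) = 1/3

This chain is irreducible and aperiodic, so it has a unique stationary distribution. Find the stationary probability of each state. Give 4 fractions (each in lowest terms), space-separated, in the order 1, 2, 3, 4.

The stationary distribution satisfies pi = pi * P, i.e.:
  pi_1 = 4/15*pi_1 + 2/15*pi_2 + 2/5*pi_3 + 1/15*pi_4
  pi_2 = 2/15*pi_1 + 1/5*pi_2 + 2/15*pi_3 + 1/3*pi_4
  pi_3 = 2/15*pi_1 + 4/15*pi_2 + 1/3*pi_3 + 4/15*pi_4
  pi_4 = 7/15*pi_1 + 2/5*pi_2 + 2/15*pi_3 + 1/3*pi_4
with normalization: pi_1 + pi_2 + pi_3 + pi_4 = 1.

Using the first 3 balance equations plus normalization, the linear system A*pi = b is:
  [-11/15, 2/15, 2/5, 1/15] . pi = 0
  [2/15, -4/5, 2/15, 1/3] . pi = 0
  [2/15, 4/15, -2/3, 4/15] . pi = 0
  [1, 1, 1, 1] . pi = 1

Solving yields:
  pi_1 = 318/1531
  pi_2 = 325/1531
  pi_3 = 392/1531
  pi_4 = 496/1531

Verification (pi * P):
  318/1531*4/15 + 325/1531*2/15 + 392/1531*2/5 + 496/1531*1/15 = 318/1531 = pi_1  (ok)
  318/1531*2/15 + 325/1531*1/5 + 392/1531*2/15 + 496/1531*1/3 = 325/1531 = pi_2  (ok)
  318/1531*2/15 + 325/1531*4/15 + 392/1531*1/3 + 496/1531*4/15 = 392/1531 = pi_3  (ok)
  318/1531*7/15 + 325/1531*2/5 + 392/1531*2/15 + 496/1531*1/3 = 496/1531 = pi_4  (ok)

Answer: 318/1531 325/1531 392/1531 496/1531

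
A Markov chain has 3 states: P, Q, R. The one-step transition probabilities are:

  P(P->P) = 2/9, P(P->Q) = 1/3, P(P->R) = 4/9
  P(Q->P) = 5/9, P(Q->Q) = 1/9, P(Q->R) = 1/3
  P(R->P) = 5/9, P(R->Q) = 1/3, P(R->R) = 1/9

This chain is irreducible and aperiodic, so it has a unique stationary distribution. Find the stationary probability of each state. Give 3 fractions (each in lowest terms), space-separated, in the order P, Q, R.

Answer: 5/12 3/11 41/132

Derivation:
The stationary distribution satisfies pi = pi * P, i.e.:
  pi_P = 2/9*pi_P + 5/9*pi_Q + 5/9*pi_R
  pi_Q = 1/3*pi_P + 1/9*pi_Q + 1/3*pi_R
  pi_R = 4/9*pi_P + 1/3*pi_Q + 1/9*pi_R
with normalization: pi_P + pi_Q + pi_R = 1.

Using the first 2 balance equations plus normalization, the linear system A*pi = b is:
  [-7/9, 5/9, 5/9] . pi = 0
  [1/3, -8/9, 1/3] . pi = 0
  [1, 1, 1] . pi = 1

Solving yields:
  pi_P = 5/12
  pi_Q = 3/11
  pi_R = 41/132

Verification (pi * P):
  5/12*2/9 + 3/11*5/9 + 41/132*5/9 = 5/12 = pi_P  (ok)
  5/12*1/3 + 3/11*1/9 + 41/132*1/3 = 3/11 = pi_Q  (ok)
  5/12*4/9 + 3/11*1/3 + 41/132*1/9 = 41/132 = pi_R  (ok)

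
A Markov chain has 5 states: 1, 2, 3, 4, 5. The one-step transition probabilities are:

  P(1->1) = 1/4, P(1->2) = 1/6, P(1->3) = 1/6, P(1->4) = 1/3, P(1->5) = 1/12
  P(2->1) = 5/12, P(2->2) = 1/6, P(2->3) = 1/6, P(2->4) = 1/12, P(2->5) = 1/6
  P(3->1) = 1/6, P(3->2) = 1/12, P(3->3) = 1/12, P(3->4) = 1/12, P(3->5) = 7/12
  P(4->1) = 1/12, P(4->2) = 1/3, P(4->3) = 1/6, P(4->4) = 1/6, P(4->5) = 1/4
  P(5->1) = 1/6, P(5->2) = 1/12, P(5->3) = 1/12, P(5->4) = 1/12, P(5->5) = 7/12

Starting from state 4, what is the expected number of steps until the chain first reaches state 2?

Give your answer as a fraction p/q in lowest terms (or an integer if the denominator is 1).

Let h_i = expected steps to first reach 2 from state i.
Boundary: h_2 = 0.
First-step equations for the other states:
  h_1 = 1 + 1/4*h_1 + 1/6*h_2 + 1/6*h_3 + 1/3*h_4 + 1/12*h_5
  h_3 = 1 + 1/6*h_1 + 1/12*h_2 + 1/12*h_3 + 1/12*h_4 + 7/12*h_5
  h_4 = 1 + 1/12*h_1 + 1/3*h_2 + 1/6*h_3 + 1/6*h_4 + 1/4*h_5
  h_5 = 1 + 1/6*h_1 + 1/12*h_2 + 1/12*h_3 + 1/12*h_4 + 7/12*h_5

Substituting h_2 = 0 and rearranging gives the linear system (I - Q) h = 1:
  [3/4, -1/6, -1/3, -1/12] . (h_1, h_3, h_4, h_5) = 1
  [-1/6, 11/12, -1/12, -7/12] . (h_1, h_3, h_4, h_5) = 1
  [-1/12, -1/6, 5/6, -1/4] . (h_1, h_3, h_4, h_5) = 1
  [-1/6, -1/12, -1/12, 5/12] . (h_1, h_3, h_4, h_5) = 1

Solving yields:
  h_1 = 312/49
  h_3 = 372/49
  h_4 = 276/49
  h_5 = 372/49

Starting state is 4, so the expected hitting time is h_4 = 276/49.

Answer: 276/49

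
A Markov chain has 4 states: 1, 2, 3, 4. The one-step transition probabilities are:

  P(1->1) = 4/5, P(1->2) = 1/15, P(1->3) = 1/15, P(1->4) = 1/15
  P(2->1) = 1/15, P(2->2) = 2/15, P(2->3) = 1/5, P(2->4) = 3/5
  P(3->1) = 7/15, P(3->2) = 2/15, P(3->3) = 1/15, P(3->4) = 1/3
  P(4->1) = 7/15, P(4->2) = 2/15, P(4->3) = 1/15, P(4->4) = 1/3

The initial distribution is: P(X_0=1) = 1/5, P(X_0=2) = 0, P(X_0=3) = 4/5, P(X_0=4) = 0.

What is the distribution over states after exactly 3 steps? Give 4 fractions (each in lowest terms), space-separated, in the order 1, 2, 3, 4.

Answer: 2114/3375 1579/16875 269/3375 1127/5625

Derivation:
Propagating the distribution step by step (d_{t+1} = d_t * P):
d_0 = (1=1/5, 2=0, 3=4/5, 4=0)
  d_1[1] = 1/5*4/5 + 0*1/15 + 4/5*7/15 + 0*7/15 = 8/15
  d_1[2] = 1/5*1/15 + 0*2/15 + 4/5*2/15 + 0*2/15 = 3/25
  d_1[3] = 1/5*1/15 + 0*1/5 + 4/5*1/15 + 0*1/15 = 1/15
  d_1[4] = 1/5*1/15 + 0*3/5 + 4/5*1/3 + 0*1/3 = 7/25
d_1 = (1=8/15, 2=3/25, 3=1/15, 4=7/25)
  d_2[1] = 8/15*4/5 + 3/25*1/15 + 1/15*7/15 + 7/25*7/15 = 671/1125
  d_2[2] = 8/15*1/15 + 3/25*2/15 + 1/15*2/15 + 7/25*2/15 = 22/225
  d_2[3] = 8/15*1/15 + 3/25*1/5 + 1/15*1/15 + 7/25*1/15 = 31/375
  d_2[4] = 8/15*1/15 + 3/25*3/5 + 1/15*1/3 + 7/25*1/3 = 251/1125
d_2 = (1=671/1125, 2=22/225, 3=31/375, 4=251/1125)
  d_3[1] = 671/1125*4/5 + 22/225*1/15 + 31/375*7/15 + 251/1125*7/15 = 2114/3375
  d_3[2] = 671/1125*1/15 + 22/225*2/15 + 31/375*2/15 + 251/1125*2/15 = 1579/16875
  d_3[3] = 671/1125*1/15 + 22/225*1/5 + 31/375*1/15 + 251/1125*1/15 = 269/3375
  d_3[4] = 671/1125*1/15 + 22/225*3/5 + 31/375*1/3 + 251/1125*1/3 = 1127/5625
d_3 = (1=2114/3375, 2=1579/16875, 3=269/3375, 4=1127/5625)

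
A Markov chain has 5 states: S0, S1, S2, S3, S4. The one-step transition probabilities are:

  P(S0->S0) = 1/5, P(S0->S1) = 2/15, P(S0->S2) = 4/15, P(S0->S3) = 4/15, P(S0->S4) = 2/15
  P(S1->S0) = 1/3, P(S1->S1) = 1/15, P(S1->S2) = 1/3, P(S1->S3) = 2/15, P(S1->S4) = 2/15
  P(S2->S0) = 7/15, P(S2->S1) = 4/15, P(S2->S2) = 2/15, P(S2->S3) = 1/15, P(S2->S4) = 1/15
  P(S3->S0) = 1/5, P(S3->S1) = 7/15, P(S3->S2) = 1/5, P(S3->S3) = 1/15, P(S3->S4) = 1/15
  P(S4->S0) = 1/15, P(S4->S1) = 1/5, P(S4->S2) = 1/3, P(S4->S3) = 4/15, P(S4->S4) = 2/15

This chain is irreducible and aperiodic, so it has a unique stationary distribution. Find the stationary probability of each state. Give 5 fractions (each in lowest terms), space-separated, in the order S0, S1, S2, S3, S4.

The stationary distribution satisfies pi = pi * P, i.e.:
  pi_S0 = 1/5*pi_S0 + 1/3*pi_S1 + 7/15*pi_S2 + 1/5*pi_S3 + 1/15*pi_S4
  pi_S1 = 2/15*pi_S0 + 1/15*pi_S1 + 4/15*pi_S2 + 7/15*pi_S3 + 1/5*pi_S4
  pi_S2 = 4/15*pi_S0 + 1/3*pi_S1 + 2/15*pi_S2 + 1/5*pi_S3 + 1/3*pi_S4
  pi_S3 = 4/15*pi_S0 + 2/15*pi_S1 + 1/15*pi_S2 + 1/15*pi_S3 + 4/15*pi_S4
  pi_S4 = 2/15*pi_S0 + 2/15*pi_S1 + 1/15*pi_S2 + 1/15*pi_S3 + 2/15*pi_S4
with normalization: pi_S0 + pi_S1 + pi_S2 + pi_S3 + pi_S4 = 1.

Using the first 4 balance equations plus normalization, the linear system A*pi = b is:
  [-4/5, 1/3, 7/15, 1/5, 1/15] . pi = 0
  [2/15, -14/15, 4/15, 7/15, 1/5] . pi = 0
  [4/15, 1/3, -13/15, 1/5, 1/3] . pi = 0
  [4/15, 2/15, 1/15, -14/15, 4/15] . pi = 0
  [1, 1, 1, 1, 1] . pi = 1

Solving yields:
  pi_S0 = 5245/18781
  pi_S1 = 3974/18781
  pi_S2 = 4596/18781
  pi_S3 = 2966/18781
  pi_S4 = 2000/18781

Verification (pi * P):
  5245/18781*1/5 + 3974/18781*1/3 + 4596/18781*7/15 + 2966/18781*1/5 + 2000/18781*1/15 = 5245/18781 = pi_S0  (ok)
  5245/18781*2/15 + 3974/18781*1/15 + 4596/18781*4/15 + 2966/18781*7/15 + 2000/18781*1/5 = 3974/18781 = pi_S1  (ok)
  5245/18781*4/15 + 3974/18781*1/3 + 4596/18781*2/15 + 2966/18781*1/5 + 2000/18781*1/3 = 4596/18781 = pi_S2  (ok)
  5245/18781*4/15 + 3974/18781*2/15 + 4596/18781*1/15 + 2966/18781*1/15 + 2000/18781*4/15 = 2966/18781 = pi_S3  (ok)
  5245/18781*2/15 + 3974/18781*2/15 + 4596/18781*1/15 + 2966/18781*1/15 + 2000/18781*2/15 = 2000/18781 = pi_S4  (ok)

Answer: 5245/18781 3974/18781 4596/18781 2966/18781 2000/18781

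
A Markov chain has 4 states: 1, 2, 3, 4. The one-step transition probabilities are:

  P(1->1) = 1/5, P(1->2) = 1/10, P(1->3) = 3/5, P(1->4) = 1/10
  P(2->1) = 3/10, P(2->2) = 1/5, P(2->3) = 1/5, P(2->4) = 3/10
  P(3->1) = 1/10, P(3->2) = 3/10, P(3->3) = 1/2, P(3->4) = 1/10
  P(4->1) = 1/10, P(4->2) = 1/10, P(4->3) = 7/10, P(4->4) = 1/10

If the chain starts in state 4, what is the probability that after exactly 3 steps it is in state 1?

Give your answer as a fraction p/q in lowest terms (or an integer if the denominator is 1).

Computing P^3 by repeated multiplication:
P^1 =
  1: [1/5, 1/10, 3/5, 1/10]
  2: [3/10, 1/5, 1/5, 3/10]
  3: [1/10, 3/10, 1/2, 1/10]
  4: [1/10, 1/10, 7/10, 1/10]
P^2 =
  1: [7/50, 23/100, 51/100, 3/25]
  2: [17/100, 4/25, 53/100, 7/50]
  3: [17/100, 23/100, 11/25, 4/25]
  4: [13/100, 1/4, 1/2, 3/25]
P^3 =
  1: [4/25, 9/40, 469/1000, 73/500]
  2: [149/1000, 111/500, 497/1000, 33/250]
  3: [163/1000, 211/1000, 12/25, 73/500]
  4: [163/1000, 9/40, 231/500, 3/20]

(P^3)[4 -> 1] = 163/1000

Answer: 163/1000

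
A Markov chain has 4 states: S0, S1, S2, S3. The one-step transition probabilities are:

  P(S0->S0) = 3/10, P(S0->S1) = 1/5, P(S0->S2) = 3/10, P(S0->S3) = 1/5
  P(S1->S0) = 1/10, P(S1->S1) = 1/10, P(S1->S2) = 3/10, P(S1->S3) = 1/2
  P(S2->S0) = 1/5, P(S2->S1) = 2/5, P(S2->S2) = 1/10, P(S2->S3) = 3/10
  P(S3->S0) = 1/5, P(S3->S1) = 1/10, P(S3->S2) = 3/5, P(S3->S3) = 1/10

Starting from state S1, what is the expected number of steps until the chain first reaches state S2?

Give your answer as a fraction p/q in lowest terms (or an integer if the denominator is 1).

Answer: 575/228

Derivation:
Let h_i = expected steps to first reach S2 from state i.
Boundary: h_S2 = 0.
First-step equations for the other states:
  h_S0 = 1 + 3/10*h_S0 + 1/5*h_S1 + 3/10*h_S2 + 1/5*h_S3
  h_S1 = 1 + 1/10*h_S0 + 1/10*h_S1 + 3/10*h_S2 + 1/2*h_S3
  h_S3 = 1 + 1/5*h_S0 + 1/10*h_S1 + 3/5*h_S2 + 1/10*h_S3

Substituting h_S2 = 0 and rearranging gives the linear system (I - Q) h = 1:
  [7/10, -1/5, -1/5] . (h_S0, h_S1, h_S3) = 1
  [-1/10, 9/10, -1/2] . (h_S0, h_S1, h_S3) = 1
  [-1/5, -1/10, 9/10] . (h_S0, h_S1, h_S3) = 1

Solving yields:
  h_S0 = 155/57
  h_S1 = 575/228
  h_S3 = 455/228

Starting state is S1, so the expected hitting time is h_S1 = 575/228.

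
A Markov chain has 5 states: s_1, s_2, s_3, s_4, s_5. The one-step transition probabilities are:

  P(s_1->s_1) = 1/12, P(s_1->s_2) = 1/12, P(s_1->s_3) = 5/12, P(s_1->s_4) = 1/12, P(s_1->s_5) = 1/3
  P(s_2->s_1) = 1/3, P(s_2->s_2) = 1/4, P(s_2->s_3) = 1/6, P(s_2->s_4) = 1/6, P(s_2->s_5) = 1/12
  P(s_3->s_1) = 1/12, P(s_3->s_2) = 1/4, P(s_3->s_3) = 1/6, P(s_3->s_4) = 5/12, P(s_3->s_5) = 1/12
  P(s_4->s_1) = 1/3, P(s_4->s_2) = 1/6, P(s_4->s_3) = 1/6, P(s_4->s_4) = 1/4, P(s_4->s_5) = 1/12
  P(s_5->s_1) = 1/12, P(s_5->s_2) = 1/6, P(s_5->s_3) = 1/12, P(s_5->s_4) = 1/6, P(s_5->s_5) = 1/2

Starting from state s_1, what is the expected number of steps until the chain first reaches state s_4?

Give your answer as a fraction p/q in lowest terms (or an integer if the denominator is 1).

Let h_i = expected steps to first reach s_4 from state i.
Boundary: h_s_4 = 0.
First-step equations for the other states:
  h_s_1 = 1 + 1/12*h_s_1 + 1/12*h_s_2 + 5/12*h_s_3 + 1/12*h_s_4 + 1/3*h_s_5
  h_s_2 = 1 + 1/3*h_s_1 + 1/4*h_s_2 + 1/6*h_s_3 + 1/6*h_s_4 + 1/12*h_s_5
  h_s_3 = 1 + 1/12*h_s_1 + 1/4*h_s_2 + 1/6*h_s_3 + 5/12*h_s_4 + 1/12*h_s_5
  h_s_5 = 1 + 1/12*h_s_1 + 1/6*h_s_2 + 1/12*h_s_3 + 1/6*h_s_4 + 1/2*h_s_5

Substituting h_s_4 = 0 and rearranging gives the linear system (I - Q) h = 1:
  [11/12, -1/12, -5/12, -1/3] . (h_s_1, h_s_2, h_s_3, h_s_5) = 1
  [-1/3, 3/4, -1/6, -1/12] . (h_s_1, h_s_2, h_s_3, h_s_5) = 1
  [-1/12, -1/4, 5/6, -1/12] . (h_s_1, h_s_2, h_s_3, h_s_5) = 1
  [-1/12, -1/6, -1/12, 1/2] . (h_s_1, h_s_2, h_s_3, h_s_5) = 1

Solving yields:
  h_s_1 = 1936/379
  h_s_2 = 1896/379
  h_s_3 = 1412/379
  h_s_5 = 1948/379

Starting state is s_1, so the expected hitting time is h_s_1 = 1936/379.

Answer: 1936/379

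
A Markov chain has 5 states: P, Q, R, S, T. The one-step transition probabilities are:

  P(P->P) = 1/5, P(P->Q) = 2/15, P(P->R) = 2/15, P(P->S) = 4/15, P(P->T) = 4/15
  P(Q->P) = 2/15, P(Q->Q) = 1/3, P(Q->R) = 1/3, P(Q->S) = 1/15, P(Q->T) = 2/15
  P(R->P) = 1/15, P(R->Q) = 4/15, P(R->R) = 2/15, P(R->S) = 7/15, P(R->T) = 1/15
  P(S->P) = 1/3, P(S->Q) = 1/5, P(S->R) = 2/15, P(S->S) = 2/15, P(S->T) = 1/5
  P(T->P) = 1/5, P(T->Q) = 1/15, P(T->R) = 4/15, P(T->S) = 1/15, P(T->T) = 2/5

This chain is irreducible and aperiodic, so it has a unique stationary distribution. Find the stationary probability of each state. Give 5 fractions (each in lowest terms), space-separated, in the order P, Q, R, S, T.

The stationary distribution satisfies pi = pi * P, i.e.:
  pi_P = 1/5*pi_P + 2/15*pi_Q + 1/15*pi_R + 1/3*pi_S + 1/5*pi_T
  pi_Q = 2/15*pi_P + 1/3*pi_Q + 4/15*pi_R + 1/5*pi_S + 1/15*pi_T
  pi_R = 2/15*pi_P + 1/3*pi_Q + 2/15*pi_R + 2/15*pi_S + 4/15*pi_T
  pi_S = 4/15*pi_P + 1/15*pi_Q + 7/15*pi_R + 2/15*pi_S + 1/15*pi_T
  pi_T = 4/15*pi_P + 2/15*pi_Q + 1/15*pi_R + 1/5*pi_S + 2/5*pi_T
with normalization: pi_P + pi_Q + pi_R + pi_S + pi_T = 1.

Using the first 4 balance equations plus normalization, the linear system A*pi = b is:
  [-4/5, 2/15, 1/15, 1/3, 1/5] . pi = 0
  [2/15, -2/3, 4/15, 1/5, 1/15] . pi = 0
  [2/15, 1/3, -13/15, 2/15, 4/15] . pi = 0
  [4/15, 1/15, 7/15, -13/15, 1/15] . pi = 0
  [1, 1, 1, 1, 1] . pi = 1

Solving yields:
  pi_P = 3641/19553
  pi_Q = 3888/19553
  pi_R = 3946/19553
  pi_S = 3868/19553
  pi_T = 4210/19553

Verification (pi * P):
  3641/19553*1/5 + 3888/19553*2/15 + 3946/19553*1/15 + 3868/19553*1/3 + 4210/19553*1/5 = 3641/19553 = pi_P  (ok)
  3641/19553*2/15 + 3888/19553*1/3 + 3946/19553*4/15 + 3868/19553*1/5 + 4210/19553*1/15 = 3888/19553 = pi_Q  (ok)
  3641/19553*2/15 + 3888/19553*1/3 + 3946/19553*2/15 + 3868/19553*2/15 + 4210/19553*4/15 = 3946/19553 = pi_R  (ok)
  3641/19553*4/15 + 3888/19553*1/15 + 3946/19553*7/15 + 3868/19553*2/15 + 4210/19553*1/15 = 3868/19553 = pi_S  (ok)
  3641/19553*4/15 + 3888/19553*2/15 + 3946/19553*1/15 + 3868/19553*1/5 + 4210/19553*2/5 = 4210/19553 = pi_T  (ok)

Answer: 3641/19553 3888/19553 3946/19553 3868/19553 4210/19553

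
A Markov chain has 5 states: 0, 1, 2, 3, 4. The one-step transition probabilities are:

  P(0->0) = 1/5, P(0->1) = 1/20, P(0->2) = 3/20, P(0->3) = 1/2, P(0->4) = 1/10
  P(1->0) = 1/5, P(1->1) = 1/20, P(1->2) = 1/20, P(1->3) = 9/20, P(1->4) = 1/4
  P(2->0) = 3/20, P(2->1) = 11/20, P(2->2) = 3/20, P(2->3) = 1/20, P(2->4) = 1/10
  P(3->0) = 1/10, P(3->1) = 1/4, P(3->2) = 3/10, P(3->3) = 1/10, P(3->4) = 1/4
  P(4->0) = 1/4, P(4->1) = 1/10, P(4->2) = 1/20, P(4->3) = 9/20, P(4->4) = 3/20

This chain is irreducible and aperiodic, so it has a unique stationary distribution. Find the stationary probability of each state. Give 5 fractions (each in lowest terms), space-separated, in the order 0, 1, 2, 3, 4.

The stationary distribution satisfies pi = pi * P, i.e.:
  pi_0 = 1/5*pi_0 + 1/5*pi_1 + 3/20*pi_2 + 1/10*pi_3 + 1/4*pi_4
  pi_1 = 1/20*pi_0 + 1/20*pi_1 + 11/20*pi_2 + 1/4*pi_3 + 1/10*pi_4
  pi_2 = 3/20*pi_0 + 1/20*pi_1 + 3/20*pi_2 + 3/10*pi_3 + 1/20*pi_4
  pi_3 = 1/2*pi_0 + 9/20*pi_1 + 1/20*pi_2 + 1/10*pi_3 + 9/20*pi_4
  pi_4 = 1/10*pi_0 + 1/4*pi_1 + 1/10*pi_2 + 1/4*pi_3 + 3/20*pi_4
with normalization: pi_0 + pi_1 + pi_2 + pi_3 + pi_4 = 1.

Using the first 4 balance equations plus normalization, the linear system A*pi = b is:
  [-4/5, 1/5, 3/20, 1/10, 1/4] . pi = 0
  [1/20, -19/20, 11/20, 1/4, 1/10] . pi = 0
  [3/20, 1/20, -17/20, 3/10, 1/20] . pi = 0
  [1/2, 9/20, 1/20, -9/10, 9/20] . pi = 0
  [1, 1, 1, 1, 1] . pi = 1

Solving yields:
  pi_0 = 40342/234581
  pi_1 = 45954/234581
  pi_2 = 36635/234581
  pi_3 = 68833/234581
  pi_4 = 42817/234581

Verification (pi * P):
  40342/234581*1/5 + 45954/234581*1/5 + 36635/234581*3/20 + 68833/234581*1/10 + 42817/234581*1/4 = 40342/234581 = pi_0  (ok)
  40342/234581*1/20 + 45954/234581*1/20 + 36635/234581*11/20 + 68833/234581*1/4 + 42817/234581*1/10 = 45954/234581 = pi_1  (ok)
  40342/234581*3/20 + 45954/234581*1/20 + 36635/234581*3/20 + 68833/234581*3/10 + 42817/234581*1/20 = 36635/234581 = pi_2  (ok)
  40342/234581*1/2 + 45954/234581*9/20 + 36635/234581*1/20 + 68833/234581*1/10 + 42817/234581*9/20 = 68833/234581 = pi_3  (ok)
  40342/234581*1/10 + 45954/234581*1/4 + 36635/234581*1/10 + 68833/234581*1/4 + 42817/234581*3/20 = 42817/234581 = pi_4  (ok)

Answer: 40342/234581 45954/234581 36635/234581 68833/234581 42817/234581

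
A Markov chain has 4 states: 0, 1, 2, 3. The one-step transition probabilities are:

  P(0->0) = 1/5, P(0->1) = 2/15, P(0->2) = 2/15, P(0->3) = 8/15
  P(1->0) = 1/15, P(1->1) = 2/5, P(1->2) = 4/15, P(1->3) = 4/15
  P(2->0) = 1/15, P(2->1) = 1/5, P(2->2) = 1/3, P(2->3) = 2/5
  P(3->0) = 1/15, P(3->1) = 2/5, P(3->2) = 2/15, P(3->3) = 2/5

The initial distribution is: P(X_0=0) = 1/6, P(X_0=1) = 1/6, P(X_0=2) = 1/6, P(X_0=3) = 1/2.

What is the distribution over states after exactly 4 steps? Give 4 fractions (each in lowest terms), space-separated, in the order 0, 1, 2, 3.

Answer: 11687/151875 101809/303750 67561/303750 6167/16875

Derivation:
Propagating the distribution step by step (d_{t+1} = d_t * P):
d_0 = (0=1/6, 1=1/6, 2=1/6, 3=1/2)
  d_1[0] = 1/6*1/5 + 1/6*1/15 + 1/6*1/15 + 1/2*1/15 = 4/45
  d_1[1] = 1/6*2/15 + 1/6*2/5 + 1/6*1/5 + 1/2*2/5 = 29/90
  d_1[2] = 1/6*2/15 + 1/6*4/15 + 1/6*1/3 + 1/2*2/15 = 17/90
  d_1[3] = 1/6*8/15 + 1/6*4/15 + 1/6*2/5 + 1/2*2/5 = 2/5
d_1 = (0=4/45, 1=29/90, 2=17/90, 3=2/5)
  d_2[0] = 4/45*1/5 + 29/90*1/15 + 17/90*1/15 + 2/5*1/15 = 53/675
  d_2[1] = 4/45*2/15 + 29/90*2/5 + 17/90*1/5 + 2/5*2/5 = 457/1350
  d_2[2] = 4/45*2/15 + 29/90*4/15 + 17/90*1/3 + 2/5*2/15 = 289/1350
  d_2[3] = 4/45*8/15 + 29/90*4/15 + 17/90*2/5 + 2/5*2/5 = 83/225
d_2 = (0=53/675, 1=457/1350, 2=289/1350, 3=83/225)
  d_3[0] = 53/675*1/5 + 457/1350*1/15 + 289/1350*1/15 + 83/225*1/15 = 781/10125
  d_3[1] = 53/675*2/15 + 457/1350*2/5 + 289/1350*1/5 + 83/225*2/5 = 6809/20250
  d_3[2] = 53/675*2/15 + 457/1350*4/15 + 289/1350*1/3 + 83/225*2/15 = 4481/20250
  d_3[3] = 53/675*8/15 + 457/1350*4/15 + 289/1350*2/5 + 83/225*2/5 = 137/375
d_3 = (0=781/10125, 1=6809/20250, 2=4481/20250, 3=137/375)
  d_4[0] = 781/10125*1/5 + 6809/20250*1/15 + 4481/20250*1/15 + 137/375*1/15 = 11687/151875
  d_4[1] = 781/10125*2/15 + 6809/20250*2/5 + 4481/20250*1/5 + 137/375*2/5 = 101809/303750
  d_4[2] = 781/10125*2/15 + 6809/20250*4/15 + 4481/20250*1/3 + 137/375*2/15 = 67561/303750
  d_4[3] = 781/10125*8/15 + 6809/20250*4/15 + 4481/20250*2/5 + 137/375*2/5 = 6167/16875
d_4 = (0=11687/151875, 1=101809/303750, 2=67561/303750, 3=6167/16875)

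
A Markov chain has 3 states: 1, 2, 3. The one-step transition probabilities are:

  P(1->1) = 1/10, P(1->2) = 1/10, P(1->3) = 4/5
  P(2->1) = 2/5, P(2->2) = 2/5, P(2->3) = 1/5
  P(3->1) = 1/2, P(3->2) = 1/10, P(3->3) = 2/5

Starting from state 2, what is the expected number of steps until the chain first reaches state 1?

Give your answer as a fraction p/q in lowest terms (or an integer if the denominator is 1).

Let h_i = expected steps to first reach 1 from state i.
Boundary: h_1 = 0.
First-step equations for the other states:
  h_2 = 1 + 2/5*h_1 + 2/5*h_2 + 1/5*h_3
  h_3 = 1 + 1/2*h_1 + 1/10*h_2 + 2/5*h_3

Substituting h_1 = 0 and rearranging gives the linear system (I - Q) h = 1:
  [3/5, -1/5] . (h_2, h_3) = 1
  [-1/10, 3/5] . (h_2, h_3) = 1

Solving yields:
  h_2 = 40/17
  h_3 = 35/17

Starting state is 2, so the expected hitting time is h_2 = 40/17.

Answer: 40/17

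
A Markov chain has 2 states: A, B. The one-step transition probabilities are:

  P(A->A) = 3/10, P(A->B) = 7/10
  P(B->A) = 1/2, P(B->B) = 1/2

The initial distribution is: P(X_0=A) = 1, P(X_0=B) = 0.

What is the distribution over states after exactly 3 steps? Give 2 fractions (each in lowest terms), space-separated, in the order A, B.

Answer: 103/250 147/250

Derivation:
Propagating the distribution step by step (d_{t+1} = d_t * P):
d_0 = (A=1, B=0)
  d_1[A] = 1*3/10 + 0*1/2 = 3/10
  d_1[B] = 1*7/10 + 0*1/2 = 7/10
d_1 = (A=3/10, B=7/10)
  d_2[A] = 3/10*3/10 + 7/10*1/2 = 11/25
  d_2[B] = 3/10*7/10 + 7/10*1/2 = 14/25
d_2 = (A=11/25, B=14/25)
  d_3[A] = 11/25*3/10 + 14/25*1/2 = 103/250
  d_3[B] = 11/25*7/10 + 14/25*1/2 = 147/250
d_3 = (A=103/250, B=147/250)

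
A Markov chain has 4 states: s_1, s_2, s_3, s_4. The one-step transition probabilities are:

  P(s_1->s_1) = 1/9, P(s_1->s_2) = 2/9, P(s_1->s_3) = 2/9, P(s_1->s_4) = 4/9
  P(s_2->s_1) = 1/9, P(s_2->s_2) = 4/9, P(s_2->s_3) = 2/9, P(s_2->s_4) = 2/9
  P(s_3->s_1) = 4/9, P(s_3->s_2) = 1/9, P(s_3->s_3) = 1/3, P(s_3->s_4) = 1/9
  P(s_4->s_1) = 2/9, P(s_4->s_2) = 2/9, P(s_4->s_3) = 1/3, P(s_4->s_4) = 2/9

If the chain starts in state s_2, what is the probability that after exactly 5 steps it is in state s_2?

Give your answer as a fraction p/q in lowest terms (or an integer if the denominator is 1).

Answer: 14552/59049

Derivation:
Computing P^5 by repeated multiplication:
P^1 =
  s_1: [1/9, 2/9, 2/9, 4/9]
  s_2: [1/9, 4/9, 2/9, 2/9]
  s_3: [4/9, 1/9, 1/3, 1/9]
  s_4: [2/9, 2/9, 1/3, 2/9]
P^2 =
  s_1: [19/81, 20/81, 8/27, 2/9]
  s_2: [17/81, 8/27, 22/81, 2/9]
  s_3: [19/81, 17/81, 22/81, 23/81]
  s_4: [20/81, 19/81, 23/81, 19/81]
P^3 =
  s_1: [19/81, 178/729, 68/243, 176/729]
  s_2: [55/243, 188/729, 202/729, 58/243]
  s_3: [170/729, 58/243, 23/81, 178/729]
  s_4: [169/729, 59/243, 68/243, 179/729]
P^4 =
  s_1: [1517/6561, 1610/6561, 1838/6561, 532/2187]
  s_2: [503/2187, 544/2187, 1834/6561, 1586/6561]
  s_3: [1528/6561, 533/2187, 1843/6561, 1591/6561]
  s_4: [1520/6561, 536/2187, 1841/6561, 1592/6561]
P^5 =
  s_1: [1519/6561, 14504/59049, 16556/59049, 14318/59049]
  s_2: [13649/59049, 14552/59049, 1838/6561, 14306/59049]
  s_3: [13681/59049, 14477/59049, 16556/59049, 14335/59049]
  s_4: [13676/59049, 14497/59049, 16555/59049, 14321/59049]

(P^5)[s_2 -> s_2] = 14552/59049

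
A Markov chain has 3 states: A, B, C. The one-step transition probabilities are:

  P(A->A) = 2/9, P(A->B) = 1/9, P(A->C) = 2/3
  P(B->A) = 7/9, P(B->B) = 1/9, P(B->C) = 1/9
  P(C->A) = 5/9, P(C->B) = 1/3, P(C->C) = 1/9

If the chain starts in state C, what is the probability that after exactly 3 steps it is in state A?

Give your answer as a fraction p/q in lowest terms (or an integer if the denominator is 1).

Answer: 319/729

Derivation:
Computing P^3 by repeated multiplication:
P^1 =
  A: [2/9, 1/9, 2/3]
  B: [7/9, 1/9, 1/9]
  C: [5/9, 1/3, 1/9]
P^2 =
  A: [41/81, 7/27, 19/81]
  B: [26/81, 11/81, 44/81]
  C: [4/9, 11/81, 34/81]
P^3 =
  A: [4/9, 119/729, 286/729]
  B: [349/729, 169/729, 211/729]
  C: [319/729, 149/729, 29/81]

(P^3)[C -> A] = 319/729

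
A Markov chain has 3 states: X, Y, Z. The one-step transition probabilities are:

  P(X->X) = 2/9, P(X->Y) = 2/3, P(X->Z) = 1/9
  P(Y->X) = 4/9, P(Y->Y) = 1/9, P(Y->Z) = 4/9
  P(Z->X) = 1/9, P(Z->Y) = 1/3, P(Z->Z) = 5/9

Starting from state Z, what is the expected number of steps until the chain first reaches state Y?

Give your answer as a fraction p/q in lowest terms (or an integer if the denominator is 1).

Answer: 8/3

Derivation:
Let h_i = expected steps to first reach Y from state i.
Boundary: h_Y = 0.
First-step equations for the other states:
  h_X = 1 + 2/9*h_X + 2/3*h_Y + 1/9*h_Z
  h_Z = 1 + 1/9*h_X + 1/3*h_Y + 5/9*h_Z

Substituting h_Y = 0 and rearranging gives the linear system (I - Q) h = 1:
  [7/9, -1/9] . (h_X, h_Z) = 1
  [-1/9, 4/9] . (h_X, h_Z) = 1

Solving yields:
  h_X = 5/3
  h_Z = 8/3

Starting state is Z, so the expected hitting time is h_Z = 8/3.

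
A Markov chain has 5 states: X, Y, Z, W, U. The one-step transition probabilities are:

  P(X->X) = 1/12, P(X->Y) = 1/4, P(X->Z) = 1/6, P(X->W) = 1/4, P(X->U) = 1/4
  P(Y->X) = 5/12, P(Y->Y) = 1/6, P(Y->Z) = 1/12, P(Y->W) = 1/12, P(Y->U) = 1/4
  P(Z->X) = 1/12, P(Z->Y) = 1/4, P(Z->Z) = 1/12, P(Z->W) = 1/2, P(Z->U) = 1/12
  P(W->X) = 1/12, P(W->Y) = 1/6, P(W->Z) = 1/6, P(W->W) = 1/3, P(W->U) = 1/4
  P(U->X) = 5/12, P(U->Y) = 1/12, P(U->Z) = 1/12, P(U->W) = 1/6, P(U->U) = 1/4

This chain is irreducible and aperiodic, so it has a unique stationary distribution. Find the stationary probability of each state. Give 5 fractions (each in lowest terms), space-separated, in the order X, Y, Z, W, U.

Answer: 791/3620 637/3620 111/905 917/3620 831/3620

Derivation:
The stationary distribution satisfies pi = pi * P, i.e.:
  pi_X = 1/12*pi_X + 5/12*pi_Y + 1/12*pi_Z + 1/12*pi_W + 5/12*pi_U
  pi_Y = 1/4*pi_X + 1/6*pi_Y + 1/4*pi_Z + 1/6*pi_W + 1/12*pi_U
  pi_Z = 1/6*pi_X + 1/12*pi_Y + 1/12*pi_Z + 1/6*pi_W + 1/12*pi_U
  pi_W = 1/4*pi_X + 1/12*pi_Y + 1/2*pi_Z + 1/3*pi_W + 1/6*pi_U
  pi_U = 1/4*pi_X + 1/4*pi_Y + 1/12*pi_Z + 1/4*pi_W + 1/4*pi_U
with normalization: pi_X + pi_Y + pi_Z + pi_W + pi_U = 1.

Using the first 4 balance equations plus normalization, the linear system A*pi = b is:
  [-11/12, 5/12, 1/12, 1/12, 5/12] . pi = 0
  [1/4, -5/6, 1/4, 1/6, 1/12] . pi = 0
  [1/6, 1/12, -11/12, 1/6, 1/12] . pi = 0
  [1/4, 1/12, 1/2, -2/3, 1/6] . pi = 0
  [1, 1, 1, 1, 1] . pi = 1

Solving yields:
  pi_X = 791/3620
  pi_Y = 637/3620
  pi_Z = 111/905
  pi_W = 917/3620
  pi_U = 831/3620

Verification (pi * P):
  791/3620*1/12 + 637/3620*5/12 + 111/905*1/12 + 917/3620*1/12 + 831/3620*5/12 = 791/3620 = pi_X  (ok)
  791/3620*1/4 + 637/3620*1/6 + 111/905*1/4 + 917/3620*1/6 + 831/3620*1/12 = 637/3620 = pi_Y  (ok)
  791/3620*1/6 + 637/3620*1/12 + 111/905*1/12 + 917/3620*1/6 + 831/3620*1/12 = 111/905 = pi_Z  (ok)
  791/3620*1/4 + 637/3620*1/12 + 111/905*1/2 + 917/3620*1/3 + 831/3620*1/6 = 917/3620 = pi_W  (ok)
  791/3620*1/4 + 637/3620*1/4 + 111/905*1/12 + 917/3620*1/4 + 831/3620*1/4 = 831/3620 = pi_U  (ok)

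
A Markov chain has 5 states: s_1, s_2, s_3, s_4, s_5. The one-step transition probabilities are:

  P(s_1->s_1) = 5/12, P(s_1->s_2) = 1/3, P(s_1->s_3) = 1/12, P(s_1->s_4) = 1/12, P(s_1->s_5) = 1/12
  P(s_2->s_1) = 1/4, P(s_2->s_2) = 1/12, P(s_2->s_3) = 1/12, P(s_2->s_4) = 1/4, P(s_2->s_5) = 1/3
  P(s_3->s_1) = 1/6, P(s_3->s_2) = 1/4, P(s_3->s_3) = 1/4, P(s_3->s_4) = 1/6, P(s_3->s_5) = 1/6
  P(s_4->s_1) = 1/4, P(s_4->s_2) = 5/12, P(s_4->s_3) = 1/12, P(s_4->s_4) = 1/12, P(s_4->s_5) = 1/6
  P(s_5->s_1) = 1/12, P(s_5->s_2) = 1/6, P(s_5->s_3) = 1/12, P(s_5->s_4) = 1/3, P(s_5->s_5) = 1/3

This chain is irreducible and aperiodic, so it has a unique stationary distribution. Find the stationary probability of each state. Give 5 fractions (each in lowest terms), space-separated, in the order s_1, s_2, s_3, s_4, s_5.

The stationary distribution satisfies pi = pi * P, i.e.:
  pi_s_1 = 5/12*pi_s_1 + 1/4*pi_s_2 + 1/6*pi_s_3 + 1/4*pi_s_4 + 1/12*pi_s_5
  pi_s_2 = 1/3*pi_s_1 + 1/12*pi_s_2 + 1/4*pi_s_3 + 5/12*pi_s_4 + 1/6*pi_s_5
  pi_s_3 = 1/12*pi_s_1 + 1/12*pi_s_2 + 1/4*pi_s_3 + 1/12*pi_s_4 + 1/12*pi_s_5
  pi_s_4 = 1/12*pi_s_1 + 1/4*pi_s_2 + 1/6*pi_s_3 + 1/12*pi_s_4 + 1/3*pi_s_5
  pi_s_5 = 1/12*pi_s_1 + 1/3*pi_s_2 + 1/6*pi_s_3 + 1/6*pi_s_4 + 1/3*pi_s_5
with normalization: pi_s_1 + pi_s_2 + pi_s_3 + pi_s_4 + pi_s_5 = 1.

Using the first 4 balance equations plus normalization, the linear system A*pi = b is:
  [-7/12, 1/4, 1/6, 1/4, 1/12] . pi = 0
  [1/3, -11/12, 1/4, 5/12, 1/6] . pi = 0
  [1/12, 1/12, -3/4, 1/12, 1/12] . pi = 0
  [1/12, 1/4, 1/6, -11/12, 1/3] . pi = 0
  [1, 1, 1, 1, 1] . pi = 1

Solving yields:
  pi_s_1 = 1991/8120
  pi_s_2 = 563/2320
  pi_s_3 = 1/10
  pi_s_4 = 611/3248
  pi_s_5 = 1819/8120

Verification (pi * P):
  1991/8120*5/12 + 563/2320*1/4 + 1/10*1/6 + 611/3248*1/4 + 1819/8120*1/12 = 1991/8120 = pi_s_1  (ok)
  1991/8120*1/3 + 563/2320*1/12 + 1/10*1/4 + 611/3248*5/12 + 1819/8120*1/6 = 563/2320 = pi_s_2  (ok)
  1991/8120*1/12 + 563/2320*1/12 + 1/10*1/4 + 611/3248*1/12 + 1819/8120*1/12 = 1/10 = pi_s_3  (ok)
  1991/8120*1/12 + 563/2320*1/4 + 1/10*1/6 + 611/3248*1/12 + 1819/8120*1/3 = 611/3248 = pi_s_4  (ok)
  1991/8120*1/12 + 563/2320*1/3 + 1/10*1/6 + 611/3248*1/6 + 1819/8120*1/3 = 1819/8120 = pi_s_5  (ok)

Answer: 1991/8120 563/2320 1/10 611/3248 1819/8120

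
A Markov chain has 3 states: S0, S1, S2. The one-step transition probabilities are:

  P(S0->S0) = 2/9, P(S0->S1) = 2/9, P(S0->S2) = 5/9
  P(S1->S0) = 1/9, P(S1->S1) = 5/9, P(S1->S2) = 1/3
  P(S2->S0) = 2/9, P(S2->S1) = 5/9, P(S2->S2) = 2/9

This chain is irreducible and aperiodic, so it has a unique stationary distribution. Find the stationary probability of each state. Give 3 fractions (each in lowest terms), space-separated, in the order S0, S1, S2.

The stationary distribution satisfies pi = pi * P, i.e.:
  pi_S0 = 2/9*pi_S0 + 1/9*pi_S1 + 2/9*pi_S2
  pi_S1 = 2/9*pi_S0 + 5/9*pi_S1 + 5/9*pi_S2
  pi_S2 = 5/9*pi_S0 + 1/3*pi_S1 + 2/9*pi_S2
with normalization: pi_S0 + pi_S1 + pi_S2 = 1.

Using the first 2 balance equations plus normalization, the linear system A*pi = b is:
  [-7/9, 1/9, 2/9] . pi = 0
  [2/9, -4/9, 5/9] . pi = 0
  [1, 1, 1] . pi = 1

Solving yields:
  pi_S0 = 1/6
  pi_S1 = 1/2
  pi_S2 = 1/3

Verification (pi * P):
  1/6*2/9 + 1/2*1/9 + 1/3*2/9 = 1/6 = pi_S0  (ok)
  1/6*2/9 + 1/2*5/9 + 1/3*5/9 = 1/2 = pi_S1  (ok)
  1/6*5/9 + 1/2*1/3 + 1/3*2/9 = 1/3 = pi_S2  (ok)

Answer: 1/6 1/2 1/3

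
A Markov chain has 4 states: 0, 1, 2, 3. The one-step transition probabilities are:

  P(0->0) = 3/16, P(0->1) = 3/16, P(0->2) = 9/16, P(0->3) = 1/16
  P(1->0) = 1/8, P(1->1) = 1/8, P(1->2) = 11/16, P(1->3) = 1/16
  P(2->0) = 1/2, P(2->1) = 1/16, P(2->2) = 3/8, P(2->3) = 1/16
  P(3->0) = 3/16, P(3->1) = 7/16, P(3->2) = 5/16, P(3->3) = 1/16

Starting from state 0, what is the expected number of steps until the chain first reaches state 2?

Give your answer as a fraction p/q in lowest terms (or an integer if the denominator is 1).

Let h_i = expected steps to first reach 2 from state i.
Boundary: h_2 = 0.
First-step equations for the other states:
  h_0 = 1 + 3/16*h_0 + 3/16*h_1 + 9/16*h_2 + 1/16*h_3
  h_1 = 1 + 1/8*h_0 + 1/8*h_1 + 11/16*h_2 + 1/16*h_3
  h_3 = 1 + 3/16*h_0 + 7/16*h_1 + 5/16*h_2 + 1/16*h_3

Substituting h_2 = 0 and rearranging gives the linear system (I - Q) h = 1:
  [13/16, -3/16, -1/16] . (h_0, h_1, h_3) = 1
  [-1/8, 7/8, -1/16] . (h_0, h_1, h_3) = 1
  [-3/16, -7/16, 15/16] . (h_0, h_1, h_3) = 1

Solving yields:
  h_0 = 1088/621
  h_1 = 320/207
  h_3 = 1328/621

Starting state is 0, so the expected hitting time is h_0 = 1088/621.

Answer: 1088/621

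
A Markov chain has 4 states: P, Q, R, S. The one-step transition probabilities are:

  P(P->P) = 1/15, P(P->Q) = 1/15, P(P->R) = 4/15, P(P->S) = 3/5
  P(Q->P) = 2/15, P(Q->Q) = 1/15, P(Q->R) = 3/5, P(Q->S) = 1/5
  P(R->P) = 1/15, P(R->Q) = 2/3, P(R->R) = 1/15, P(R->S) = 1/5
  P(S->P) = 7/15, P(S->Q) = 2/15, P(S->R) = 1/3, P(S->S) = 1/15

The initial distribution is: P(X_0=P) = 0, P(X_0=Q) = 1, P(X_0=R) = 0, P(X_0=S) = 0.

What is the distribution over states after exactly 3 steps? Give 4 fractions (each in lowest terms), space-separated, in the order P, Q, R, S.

Answer: 14/75 43/225 49/125 259/1125

Derivation:
Propagating the distribution step by step (d_{t+1} = d_t * P):
d_0 = (P=0, Q=1, R=0, S=0)
  d_1[P] = 0*1/15 + 1*2/15 + 0*1/15 + 0*7/15 = 2/15
  d_1[Q] = 0*1/15 + 1*1/15 + 0*2/3 + 0*2/15 = 1/15
  d_1[R] = 0*4/15 + 1*3/5 + 0*1/15 + 0*1/3 = 3/5
  d_1[S] = 0*3/5 + 1*1/5 + 0*1/5 + 0*1/15 = 1/5
d_1 = (P=2/15, Q=1/15, R=3/5, S=1/5)
  d_2[P] = 2/15*1/15 + 1/15*2/15 + 3/5*1/15 + 1/5*7/15 = 34/225
  d_2[Q] = 2/15*1/15 + 1/15*1/15 + 3/5*2/3 + 1/5*2/15 = 11/25
  d_2[R] = 2/15*4/15 + 1/15*3/5 + 3/5*1/15 + 1/5*1/3 = 41/225
  d_2[S] = 2/15*3/5 + 1/15*1/5 + 3/5*1/5 + 1/5*1/15 = 17/75
d_2 = (P=34/225, Q=11/25, R=41/225, S=17/75)
  d_3[P] = 34/225*1/15 + 11/25*2/15 + 41/225*1/15 + 17/75*7/15 = 14/75
  d_3[Q] = 34/225*1/15 + 11/25*1/15 + 41/225*2/3 + 17/75*2/15 = 43/225
  d_3[R] = 34/225*4/15 + 11/25*3/5 + 41/225*1/15 + 17/75*1/3 = 49/125
  d_3[S] = 34/225*3/5 + 11/25*1/5 + 41/225*1/5 + 17/75*1/15 = 259/1125
d_3 = (P=14/75, Q=43/225, R=49/125, S=259/1125)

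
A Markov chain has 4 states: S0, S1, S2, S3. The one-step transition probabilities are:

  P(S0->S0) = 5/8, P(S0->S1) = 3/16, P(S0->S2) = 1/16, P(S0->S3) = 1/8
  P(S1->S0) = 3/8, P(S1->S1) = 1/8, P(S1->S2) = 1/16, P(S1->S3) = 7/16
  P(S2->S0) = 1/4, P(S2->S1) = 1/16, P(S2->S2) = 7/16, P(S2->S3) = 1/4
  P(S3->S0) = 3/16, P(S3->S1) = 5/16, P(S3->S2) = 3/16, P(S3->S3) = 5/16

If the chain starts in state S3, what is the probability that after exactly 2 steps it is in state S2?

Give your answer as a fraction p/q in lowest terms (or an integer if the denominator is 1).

Computing P^2 by repeated multiplication:
P^1 =
  S0: [5/8, 3/16, 1/16, 1/8]
  S1: [3/8, 1/8, 1/16, 7/16]
  S2: [1/4, 1/16, 7/16, 1/4]
  S3: [3/16, 5/16, 3/16, 5/16]
P^2 =
  S0: [1/2, 47/256, 13/128, 55/256]
  S1: [97/256, 29/128, 9/64, 65/256]
  S2: [43/128, 41/256, 33/128, 63/256]
  S3: [87/256, 47/256, 11/64, 39/128]

(P^2)[S3 -> S2] = 11/64

Answer: 11/64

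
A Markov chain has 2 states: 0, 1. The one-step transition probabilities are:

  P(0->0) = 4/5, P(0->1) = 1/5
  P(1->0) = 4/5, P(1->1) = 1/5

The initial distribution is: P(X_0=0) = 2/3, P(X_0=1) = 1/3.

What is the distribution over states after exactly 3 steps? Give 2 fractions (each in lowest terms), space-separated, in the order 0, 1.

Propagating the distribution step by step (d_{t+1} = d_t * P):
d_0 = (0=2/3, 1=1/3)
  d_1[0] = 2/3*4/5 + 1/3*4/5 = 4/5
  d_1[1] = 2/3*1/5 + 1/3*1/5 = 1/5
d_1 = (0=4/5, 1=1/5)
  d_2[0] = 4/5*4/5 + 1/5*4/5 = 4/5
  d_2[1] = 4/5*1/5 + 1/5*1/5 = 1/5
d_2 = (0=4/5, 1=1/5)
  d_3[0] = 4/5*4/5 + 1/5*4/5 = 4/5
  d_3[1] = 4/5*1/5 + 1/5*1/5 = 1/5
d_3 = (0=4/5, 1=1/5)

Answer: 4/5 1/5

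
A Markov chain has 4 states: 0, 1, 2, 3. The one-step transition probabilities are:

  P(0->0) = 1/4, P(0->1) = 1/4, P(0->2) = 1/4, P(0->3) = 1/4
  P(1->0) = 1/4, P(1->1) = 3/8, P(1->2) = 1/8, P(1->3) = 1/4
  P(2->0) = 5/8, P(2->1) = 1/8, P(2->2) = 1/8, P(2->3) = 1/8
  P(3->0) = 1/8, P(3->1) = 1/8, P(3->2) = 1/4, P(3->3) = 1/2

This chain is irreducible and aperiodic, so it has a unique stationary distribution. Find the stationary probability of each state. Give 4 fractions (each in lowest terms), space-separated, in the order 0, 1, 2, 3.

The stationary distribution satisfies pi = pi * P, i.e.:
  pi_0 = 1/4*pi_0 + 1/4*pi_1 + 5/8*pi_2 + 1/8*pi_3
  pi_1 = 1/4*pi_0 + 3/8*pi_1 + 1/8*pi_2 + 1/8*pi_3
  pi_2 = 1/4*pi_0 + 1/8*pi_1 + 1/8*pi_2 + 1/4*pi_3
  pi_3 = 1/4*pi_0 + 1/4*pi_1 + 1/8*pi_2 + 1/2*pi_3
with normalization: pi_0 + pi_1 + pi_2 + pi_3 = 1.

Using the first 3 balance equations plus normalization, the linear system A*pi = b is:
  [-3/4, 1/4, 5/8, 1/8] . pi = 0
  [1/4, -5/8, 1/8, 1/8] . pi = 0
  [1/4, 1/8, -7/8, 1/4] . pi = 0
  [1, 1, 1, 1] . pi = 1

Solving yields:
  pi_0 = 107/373
  pi_1 = 80/373
  pi_2 = 74/373
  pi_3 = 112/373

Verification (pi * P):
  107/373*1/4 + 80/373*1/4 + 74/373*5/8 + 112/373*1/8 = 107/373 = pi_0  (ok)
  107/373*1/4 + 80/373*3/8 + 74/373*1/8 + 112/373*1/8 = 80/373 = pi_1  (ok)
  107/373*1/4 + 80/373*1/8 + 74/373*1/8 + 112/373*1/4 = 74/373 = pi_2  (ok)
  107/373*1/4 + 80/373*1/4 + 74/373*1/8 + 112/373*1/2 = 112/373 = pi_3  (ok)

Answer: 107/373 80/373 74/373 112/373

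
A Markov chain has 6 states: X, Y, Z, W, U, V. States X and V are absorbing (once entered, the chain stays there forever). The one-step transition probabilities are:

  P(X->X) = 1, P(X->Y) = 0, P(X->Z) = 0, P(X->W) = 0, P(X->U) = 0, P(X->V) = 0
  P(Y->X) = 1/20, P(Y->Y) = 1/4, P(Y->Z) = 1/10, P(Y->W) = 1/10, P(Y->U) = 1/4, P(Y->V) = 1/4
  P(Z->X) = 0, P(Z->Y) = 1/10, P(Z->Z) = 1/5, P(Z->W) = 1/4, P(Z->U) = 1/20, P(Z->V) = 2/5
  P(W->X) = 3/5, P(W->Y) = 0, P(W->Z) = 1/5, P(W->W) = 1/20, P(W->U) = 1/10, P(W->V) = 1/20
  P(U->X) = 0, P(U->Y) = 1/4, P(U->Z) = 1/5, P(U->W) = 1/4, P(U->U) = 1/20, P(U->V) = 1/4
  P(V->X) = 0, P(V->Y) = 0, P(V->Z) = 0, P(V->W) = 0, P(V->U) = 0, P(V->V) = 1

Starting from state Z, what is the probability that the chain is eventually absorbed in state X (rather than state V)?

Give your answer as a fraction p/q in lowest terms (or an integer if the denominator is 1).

Let a_i = P(absorbed in X | start in state i).
Boundary conditions: a_X = 1, a_V = 0.
For each transient state i, a_i = sum_j P(i->j) * a_j:
  a_Y = 1/20*a_X + 1/4*a_Y + 1/10*a_Z + 1/10*a_W + 1/4*a_U + 1/4*a_V
  a_Z = 0*a_X + 1/10*a_Y + 1/5*a_Z + 1/4*a_W + 1/20*a_U + 2/5*a_V
  a_W = 3/5*a_X + 0*a_Y + 1/5*a_Z + 1/20*a_W + 1/10*a_U + 1/20*a_V
  a_U = 0*a_X + 1/4*a_Y + 1/5*a_Z + 1/4*a_W + 1/20*a_U + 1/4*a_V

Substituting a_X = 1 and a_V = 0, rearrange to (I - Q) a = r where r[i] = P(i -> X):
  [3/4, -1/10, -1/10, -1/4] . (a_Y, a_Z, a_W, a_U) = 1/20
  [-1/10, 4/5, -1/4, -1/20] . (a_Y, a_Z, a_W, a_U) = 0
  [0, -1/5, 19/20, -1/10] . (a_Y, a_Z, a_W, a_U) = 3/5
  [-1/4, -1/5, -1/4, 19/20] . (a_Y, a_Z, a_W, a_U) = 0

Solving yields:
  a_Y = 414/1321
  a_Z = 18979/66050
  a_W = 24018/33025
  a_U = 11042/33025

Starting state is Z, so the absorption probability is a_Z = 18979/66050.

Answer: 18979/66050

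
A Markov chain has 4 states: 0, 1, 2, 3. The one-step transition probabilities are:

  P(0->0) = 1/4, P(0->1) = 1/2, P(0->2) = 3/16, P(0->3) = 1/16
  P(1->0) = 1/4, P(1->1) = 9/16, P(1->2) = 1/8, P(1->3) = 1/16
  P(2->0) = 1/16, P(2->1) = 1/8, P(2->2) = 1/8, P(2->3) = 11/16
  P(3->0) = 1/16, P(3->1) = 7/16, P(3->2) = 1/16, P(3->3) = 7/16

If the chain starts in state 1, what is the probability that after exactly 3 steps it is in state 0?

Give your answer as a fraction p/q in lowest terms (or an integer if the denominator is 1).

Computing P^3 by repeated multiplication:
P^1 =
  0: [1/4, 1/2, 3/16, 1/16]
  1: [1/4, 9/16, 1/8, 1/16]
  2: [1/16, 1/8, 1/8, 11/16]
  3: [1/16, 7/16, 1/16, 7/16]
P^2 =
  0: [13/64, 117/256, 35/256, 13/64]
  1: [55/256, 31/64, 35/256, 21/128]
  2: [25/256, 107/256, 11/128, 51/128]
  3: [5/32, 61/128, 13/128, 17/64]
P^3 =
  0: [763/4096, 1903/4096, 1/8, 459/2048]
  1: [793/4096, 15/32, 525/4096, 429/2048]
  2: [163/1024, 1921/4096, 435/4096, 17/64]
  3: [371/2048, 973/2048, 121/1024, 231/1024]

(P^3)[1 -> 0] = 793/4096

Answer: 793/4096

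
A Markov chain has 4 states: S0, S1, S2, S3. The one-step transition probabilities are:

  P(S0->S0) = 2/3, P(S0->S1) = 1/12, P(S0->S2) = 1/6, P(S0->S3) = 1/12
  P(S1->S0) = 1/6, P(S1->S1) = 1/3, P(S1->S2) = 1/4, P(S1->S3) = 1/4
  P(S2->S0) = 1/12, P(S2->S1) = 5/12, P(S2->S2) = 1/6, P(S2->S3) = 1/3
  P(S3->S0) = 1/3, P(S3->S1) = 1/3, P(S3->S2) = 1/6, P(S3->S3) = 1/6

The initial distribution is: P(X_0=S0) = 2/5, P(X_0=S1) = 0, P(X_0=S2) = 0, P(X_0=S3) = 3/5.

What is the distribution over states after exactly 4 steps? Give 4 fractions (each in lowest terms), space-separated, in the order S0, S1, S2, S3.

Propagating the distribution step by step (d_{t+1} = d_t * P):
d_0 = (S0=2/5, S1=0, S2=0, S3=3/5)
  d_1[S0] = 2/5*2/3 + 0*1/6 + 0*1/12 + 3/5*1/3 = 7/15
  d_1[S1] = 2/5*1/12 + 0*1/3 + 0*5/12 + 3/5*1/3 = 7/30
  d_1[S2] = 2/5*1/6 + 0*1/4 + 0*1/6 + 3/5*1/6 = 1/6
  d_1[S3] = 2/5*1/12 + 0*1/4 + 0*1/3 + 3/5*1/6 = 2/15
d_1 = (S0=7/15, S1=7/30, S2=1/6, S3=2/15)
  d_2[S0] = 7/15*2/3 + 7/30*1/6 + 1/6*1/12 + 2/15*1/3 = 49/120
  d_2[S1] = 7/15*1/12 + 7/30*1/3 + 1/6*5/12 + 2/15*1/3 = 83/360
  d_2[S2] = 7/15*1/6 + 7/30*1/4 + 1/6*1/6 + 2/15*1/6 = 67/360
  d_2[S3] = 7/15*1/12 + 7/30*1/4 + 1/6*1/3 + 2/15*1/6 = 7/40
d_2 = (S0=49/120, S1=83/360, S2=67/360, S3=7/40)
  d_3[S0] = 49/120*2/3 + 83/360*1/6 + 67/360*1/12 + 7/40*1/3 = 1661/4320
  d_3[S1] = 49/120*1/12 + 83/360*1/3 + 67/360*5/12 + 7/40*1/3 = 533/2160
  d_3[S2] = 49/120*1/6 + 83/360*1/4 + 67/360*1/6 + 7/40*1/6 = 803/4320
  d_3[S3] = 49/120*1/12 + 83/360*1/4 + 67/360*1/3 + 7/40*1/6 = 79/432
d_3 = (S0=1661/4320, S1=533/2160, S2=803/4320, S3=79/432)
  d_4[S0] = 1661/4320*2/3 + 533/2160*1/6 + 803/4320*1/12 + 79/432*1/3 = 6461/17280
  d_4[S1] = 1661/4320*1/12 + 533/2160*1/3 + 803/4320*5/12 + 79/432*1/3 = 655/2592
  d_4[S2] = 1661/4320*1/6 + 533/2160*1/4 + 803/4320*1/6 + 79/432*1/6 = 4853/25920
  d_4[S3] = 1661/4320*1/12 + 533/2160*1/4 + 803/4320*1/3 + 79/432*1/6 = 3217/17280
d_4 = (S0=6461/17280, S1=655/2592, S2=4853/25920, S3=3217/17280)

Answer: 6461/17280 655/2592 4853/25920 3217/17280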